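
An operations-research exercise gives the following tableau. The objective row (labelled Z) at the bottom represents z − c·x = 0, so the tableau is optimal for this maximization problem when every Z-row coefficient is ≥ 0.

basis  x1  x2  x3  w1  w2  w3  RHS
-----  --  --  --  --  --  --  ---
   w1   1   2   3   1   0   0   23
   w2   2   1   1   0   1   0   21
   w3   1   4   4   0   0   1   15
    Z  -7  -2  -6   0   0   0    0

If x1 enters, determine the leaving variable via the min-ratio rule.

Column x1 entries and ratios — w1: 23/1 = 23; w2: 21/2 = 21/2; w3: 15/1 = 15.
Smallest ratio is 21/2 in the row of w2, so w2 leaves.

w2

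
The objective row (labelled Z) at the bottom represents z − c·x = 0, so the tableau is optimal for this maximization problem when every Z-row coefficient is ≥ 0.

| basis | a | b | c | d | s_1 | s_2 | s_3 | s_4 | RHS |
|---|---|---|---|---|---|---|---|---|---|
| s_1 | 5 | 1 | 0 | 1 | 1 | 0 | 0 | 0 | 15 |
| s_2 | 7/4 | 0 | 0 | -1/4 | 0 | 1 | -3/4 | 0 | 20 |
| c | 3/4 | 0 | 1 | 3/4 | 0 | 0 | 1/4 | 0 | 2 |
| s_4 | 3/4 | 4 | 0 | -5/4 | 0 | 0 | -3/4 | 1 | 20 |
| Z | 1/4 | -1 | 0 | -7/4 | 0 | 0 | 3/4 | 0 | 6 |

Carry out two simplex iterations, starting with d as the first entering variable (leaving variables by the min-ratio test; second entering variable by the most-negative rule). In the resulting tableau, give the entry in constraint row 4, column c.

5/12

Ratio test on column d — row 1: 15/1 = 15; row 2: entry -1/4 ≤ 0; row 3: 2/(3/4) = 8/3; row 4: entry -5/4 ≤ 0. Minimum is 8/3 at row 3 (c leaves); pivot element 3/4.
Divide row 3 by 3/4; eliminate column d from the other rows.
Second iteration: most negative Z-row entry is -1 in column b, so b enters.
Ratio test on column b — row 1: (37/3)/1 = 37/3; row 2: entry 0 ≤ 0; row 3: entry 0 ≤ 0; row 4: (70/3)/4 = 35/6. Minimum is 35/6 at row 4 (s_4 leaves); pivot element 4.
Divide row 4 by 4; eliminate column b from the other rows.
After both pivots, the entry at constraint row 4, column c is 5/12.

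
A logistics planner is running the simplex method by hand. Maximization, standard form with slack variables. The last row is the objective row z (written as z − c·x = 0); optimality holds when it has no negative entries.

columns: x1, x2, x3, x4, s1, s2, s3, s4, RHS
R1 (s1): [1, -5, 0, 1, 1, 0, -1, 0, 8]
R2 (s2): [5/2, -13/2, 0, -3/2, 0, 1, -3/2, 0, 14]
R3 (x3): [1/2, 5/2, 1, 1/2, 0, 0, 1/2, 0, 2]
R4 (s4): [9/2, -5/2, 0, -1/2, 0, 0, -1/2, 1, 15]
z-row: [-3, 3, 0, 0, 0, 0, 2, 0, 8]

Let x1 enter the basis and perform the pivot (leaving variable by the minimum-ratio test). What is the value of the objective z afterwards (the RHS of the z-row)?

18

Ratio test on column x1 — row 1: 8/1 = 8; row 2: 14/(5/2) = 28/5; row 3: 2/(1/2) = 4; row 4: 15/(9/2) = 10/3. Minimum is 10/3 at row 4 (s4 leaves); pivot element 9/2.
Pivot on row 4; the z-row RHS becomes 8 − (-3)·(10/3) = 18.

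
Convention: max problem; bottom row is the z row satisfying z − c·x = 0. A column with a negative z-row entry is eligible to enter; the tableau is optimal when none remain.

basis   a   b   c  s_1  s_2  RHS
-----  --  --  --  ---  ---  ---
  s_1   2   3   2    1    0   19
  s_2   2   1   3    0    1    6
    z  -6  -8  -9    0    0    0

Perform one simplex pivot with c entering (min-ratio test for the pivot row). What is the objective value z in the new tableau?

Ratio test on column c — row 1: 19/2 = 19/2; row 2: 6/3 = 2. Minimum is 2 at row 2 (s_2 leaves); pivot element 3.
Pivot on row 2; the z-row RHS becomes 0 − (-9)·2 = 18.

18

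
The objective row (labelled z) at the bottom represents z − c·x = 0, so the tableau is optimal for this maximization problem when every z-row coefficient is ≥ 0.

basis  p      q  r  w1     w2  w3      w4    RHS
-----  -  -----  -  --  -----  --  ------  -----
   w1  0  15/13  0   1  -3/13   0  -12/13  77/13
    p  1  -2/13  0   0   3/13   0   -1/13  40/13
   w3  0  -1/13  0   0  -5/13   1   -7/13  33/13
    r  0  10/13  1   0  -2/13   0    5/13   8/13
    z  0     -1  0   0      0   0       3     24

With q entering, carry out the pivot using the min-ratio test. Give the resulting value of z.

Ratio test on column q — row 1: (77/13)/(15/13) = 77/15; row 2: entry -2/13 ≤ 0; row 3: entry -1/13 ≤ 0; row 4: (8/13)/(10/13) = 4/5. Minimum is 4/5 at row 4 (r leaves); pivot element 10/13.
Pivot on row 4; the z-row RHS becomes 24 − (-1)·(4/5) = 124/5.

124/5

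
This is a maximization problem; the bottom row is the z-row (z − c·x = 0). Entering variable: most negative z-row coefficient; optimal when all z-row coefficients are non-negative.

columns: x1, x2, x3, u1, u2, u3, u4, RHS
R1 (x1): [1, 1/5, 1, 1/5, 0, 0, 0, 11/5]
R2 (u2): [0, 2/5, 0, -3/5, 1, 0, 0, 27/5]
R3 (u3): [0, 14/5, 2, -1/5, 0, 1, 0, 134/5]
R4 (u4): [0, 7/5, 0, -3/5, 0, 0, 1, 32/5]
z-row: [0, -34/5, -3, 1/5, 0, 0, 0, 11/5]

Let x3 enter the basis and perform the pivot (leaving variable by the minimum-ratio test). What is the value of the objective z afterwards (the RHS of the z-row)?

Ratio test on column x3 — row 1: (11/5)/1 = 11/5; row 2: entry 0 ≤ 0; row 3: (134/5)/2 = 67/5; row 4: entry 0 ≤ 0. Minimum is 11/5 at row 1 (x1 leaves); pivot element 1.
Pivot on row 1; the z-row RHS becomes 11/5 − (-3)·(11/5) = 44/5.

44/5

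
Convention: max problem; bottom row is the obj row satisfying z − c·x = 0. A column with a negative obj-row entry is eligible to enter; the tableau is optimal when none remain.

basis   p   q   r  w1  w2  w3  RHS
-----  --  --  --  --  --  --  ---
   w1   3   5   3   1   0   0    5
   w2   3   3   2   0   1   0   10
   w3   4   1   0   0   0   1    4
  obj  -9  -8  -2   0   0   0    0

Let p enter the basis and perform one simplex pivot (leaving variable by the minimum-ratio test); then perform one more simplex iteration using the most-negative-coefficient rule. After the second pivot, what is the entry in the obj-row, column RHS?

199/17

Ratio test on column p — row 1: 5/3 = 5/3; row 2: 10/3 = 10/3; row 3: 4/4 = 1. Minimum is 1 at row 3 (w3 leaves); pivot element 4.
Divide row 3 by 4; eliminate column p from the other rows.
Second iteration: most negative obj-row entry is -23/4 in column q, so q enters.
Ratio test on column q — row 1: 2/(17/4) = 8/17; row 2: 7/(9/4) = 28/9; row 3: 1/(1/4) = 4. Minimum is 8/17 at row 1 (w1 leaves); pivot element 17/4.
Divide row 1 by 17/4; eliminate column q from the other rows.
After both pivots, the entry at the obj-row, column RHS is 199/17.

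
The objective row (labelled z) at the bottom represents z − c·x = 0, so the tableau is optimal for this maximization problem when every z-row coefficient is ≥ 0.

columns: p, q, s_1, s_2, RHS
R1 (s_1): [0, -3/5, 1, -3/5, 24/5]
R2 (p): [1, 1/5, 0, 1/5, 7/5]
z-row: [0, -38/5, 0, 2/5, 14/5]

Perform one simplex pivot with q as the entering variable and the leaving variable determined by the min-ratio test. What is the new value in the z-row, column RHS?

Ratio test on column q — row 1: entry -3/5 ≤ 0; row 2: (7/5)/(1/5) = 7. Minimum is 7 at row 2 (p leaves); pivot element 1/5.
Divide row 2 by 1/5; eliminate column q from the other rows.
z-row update in column RHS: 14/5 − (-38/5)·7 = 56.

56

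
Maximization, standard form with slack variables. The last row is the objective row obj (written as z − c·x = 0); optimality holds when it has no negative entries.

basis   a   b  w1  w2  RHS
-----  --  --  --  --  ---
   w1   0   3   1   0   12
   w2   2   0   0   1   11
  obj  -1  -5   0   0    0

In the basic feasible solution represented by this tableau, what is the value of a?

a is not in the basis, so in the current basic feasible solution a = 0.

0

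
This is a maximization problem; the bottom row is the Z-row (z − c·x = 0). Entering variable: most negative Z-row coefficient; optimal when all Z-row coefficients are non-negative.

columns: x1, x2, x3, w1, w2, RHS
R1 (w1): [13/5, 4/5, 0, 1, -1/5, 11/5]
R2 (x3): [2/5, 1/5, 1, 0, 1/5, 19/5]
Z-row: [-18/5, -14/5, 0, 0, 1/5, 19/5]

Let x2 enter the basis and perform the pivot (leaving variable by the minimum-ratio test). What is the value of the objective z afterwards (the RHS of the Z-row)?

23/2

Ratio test on column x2 — row 1: (11/5)/(4/5) = 11/4; row 2: (19/5)/(1/5) = 19. Minimum is 11/4 at row 1 (w1 leaves); pivot element 4/5.
Pivot on row 1; the Z-row RHS becomes 19/5 − (-14/5)·(11/4) = 23/2.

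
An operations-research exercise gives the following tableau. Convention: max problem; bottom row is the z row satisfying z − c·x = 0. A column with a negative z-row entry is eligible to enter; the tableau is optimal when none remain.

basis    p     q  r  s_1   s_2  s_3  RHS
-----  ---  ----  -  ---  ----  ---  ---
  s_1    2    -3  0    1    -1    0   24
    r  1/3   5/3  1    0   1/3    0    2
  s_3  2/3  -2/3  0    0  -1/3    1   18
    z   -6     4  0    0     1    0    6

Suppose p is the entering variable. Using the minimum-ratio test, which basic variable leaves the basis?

r

Column p entries and ratios — s_1: 24/2 = 12; r: 2/(1/3) = 6; s_3: 18/(2/3) = 27.
Smallest ratio is 6 in the row of r, so r leaves.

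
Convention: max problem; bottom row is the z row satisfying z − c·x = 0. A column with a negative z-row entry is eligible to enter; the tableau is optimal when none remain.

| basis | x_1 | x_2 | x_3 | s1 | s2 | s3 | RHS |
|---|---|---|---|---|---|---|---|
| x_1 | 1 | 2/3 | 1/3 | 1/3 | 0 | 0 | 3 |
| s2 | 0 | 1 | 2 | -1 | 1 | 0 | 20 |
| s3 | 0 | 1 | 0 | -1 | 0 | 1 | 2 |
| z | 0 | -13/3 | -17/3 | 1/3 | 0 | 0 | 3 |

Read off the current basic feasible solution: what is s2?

20

s2 is basic (row 2); its value is the RHS of that row, 20.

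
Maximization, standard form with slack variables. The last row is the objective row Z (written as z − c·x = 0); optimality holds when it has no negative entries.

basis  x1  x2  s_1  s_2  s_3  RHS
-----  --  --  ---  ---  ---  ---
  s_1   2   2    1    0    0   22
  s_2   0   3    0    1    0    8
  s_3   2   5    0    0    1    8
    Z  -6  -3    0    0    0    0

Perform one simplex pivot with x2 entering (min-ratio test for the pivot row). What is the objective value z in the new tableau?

24/5

Ratio test on column x2 — row 1: 22/2 = 11; row 2: 8/3 = 8/3; row 3: 8/5 = 8/5. Minimum is 8/5 at row 3 (s_3 leaves); pivot element 5.
Pivot on row 3; the Z-row RHS becomes 0 − (-3)·(8/5) = 24/5.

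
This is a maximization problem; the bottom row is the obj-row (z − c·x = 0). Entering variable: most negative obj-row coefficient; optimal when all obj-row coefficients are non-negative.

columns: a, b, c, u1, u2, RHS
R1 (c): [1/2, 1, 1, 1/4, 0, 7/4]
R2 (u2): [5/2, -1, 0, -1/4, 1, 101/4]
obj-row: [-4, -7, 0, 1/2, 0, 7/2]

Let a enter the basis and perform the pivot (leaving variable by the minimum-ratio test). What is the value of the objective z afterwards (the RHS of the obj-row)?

Ratio test on column a — row 1: (7/4)/(1/2) = 7/2; row 2: (101/4)/(5/2) = 101/10. Minimum is 7/2 at row 1 (c leaves); pivot element 1/2.
Pivot on row 1; the obj-row RHS becomes 7/2 − (-4)·(7/2) = 35/2.

35/2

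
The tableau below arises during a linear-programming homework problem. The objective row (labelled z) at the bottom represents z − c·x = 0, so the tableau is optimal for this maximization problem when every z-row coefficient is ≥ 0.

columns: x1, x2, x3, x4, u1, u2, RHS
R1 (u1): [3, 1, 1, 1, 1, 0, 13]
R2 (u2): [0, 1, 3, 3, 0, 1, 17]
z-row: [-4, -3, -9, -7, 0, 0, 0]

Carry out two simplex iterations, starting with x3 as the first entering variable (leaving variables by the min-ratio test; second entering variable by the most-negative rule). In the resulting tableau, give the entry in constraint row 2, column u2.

Ratio test on column x3 — row 1: 13/1 = 13; row 2: 17/3 = 17/3. Minimum is 17/3 at row 2 (u2 leaves); pivot element 3.
Divide row 2 by 3; eliminate column x3 from the other rows.
Second iteration: most negative z-row entry is -4 in column x1, so x1 enters.
Ratio test on column x1 — row 1: (22/3)/3 = 22/9; row 2: entry 0 ≤ 0. Minimum is 22/9 at row 1 (u1 leaves); pivot element 3.
Divide row 1 by 3; eliminate column x1 from the other rows.
After both pivots, the entry at constraint row 2, column u2 is 1/3.

1/3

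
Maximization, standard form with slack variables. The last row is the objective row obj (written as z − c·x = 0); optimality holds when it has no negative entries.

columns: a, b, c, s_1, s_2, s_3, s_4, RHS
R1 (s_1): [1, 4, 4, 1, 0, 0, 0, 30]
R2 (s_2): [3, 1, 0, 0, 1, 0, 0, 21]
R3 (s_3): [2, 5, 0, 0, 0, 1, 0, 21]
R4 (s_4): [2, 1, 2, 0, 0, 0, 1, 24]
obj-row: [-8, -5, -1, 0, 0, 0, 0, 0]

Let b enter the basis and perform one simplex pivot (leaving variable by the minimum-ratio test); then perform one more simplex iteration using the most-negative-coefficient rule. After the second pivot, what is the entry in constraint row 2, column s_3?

-1/13

Ratio test on column b — row 1: 30/4 = 15/2; row 2: 21/1 = 21; row 3: 21/5 = 21/5; row 4: 24/1 = 24. Minimum is 21/5 at row 3 (s_3 leaves); pivot element 5.
Divide row 3 by 5; eliminate column b from the other rows.
Second iteration: most negative obj-row entry is -6 in column a, so a enters.
Ratio test on column a — row 1: entry -3/5 ≤ 0; row 2: (84/5)/(13/5) = 84/13; row 3: (21/5)/(2/5) = 21/2; row 4: (99/5)/(8/5) = 99/8. Minimum is 84/13 at row 2 (s_2 leaves); pivot element 13/5.
Divide row 2 by 13/5; eliminate column a from the other rows.
After both pivots, the entry at constraint row 2, column s_3 is -1/13.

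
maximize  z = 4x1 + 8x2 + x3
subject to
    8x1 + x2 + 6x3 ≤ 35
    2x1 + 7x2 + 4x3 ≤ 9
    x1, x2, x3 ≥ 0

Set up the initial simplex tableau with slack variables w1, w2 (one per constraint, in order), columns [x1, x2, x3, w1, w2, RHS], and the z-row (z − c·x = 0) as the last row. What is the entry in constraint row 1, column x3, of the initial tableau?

Constraint 1 has coefficient 6 on x3.

6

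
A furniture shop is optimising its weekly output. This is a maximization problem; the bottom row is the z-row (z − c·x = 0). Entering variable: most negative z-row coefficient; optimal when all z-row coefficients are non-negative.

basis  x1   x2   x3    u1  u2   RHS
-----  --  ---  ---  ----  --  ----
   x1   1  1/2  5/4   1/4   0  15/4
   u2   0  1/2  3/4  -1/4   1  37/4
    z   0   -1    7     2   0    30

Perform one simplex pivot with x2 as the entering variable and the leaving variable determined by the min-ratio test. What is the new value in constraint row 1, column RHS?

15/2

Ratio test on column x2 — row 1: (15/4)/(1/2) = 15/2; row 2: (37/4)/(1/2) = 37/2. Minimum is 15/2 at row 1 (x1 leaves); pivot element 1/2.
Divide row 1 by 1/2; eliminate column x2 from the other rows.
In the new row 1, the RHS entry is the old entry divided by the pivot: (15/4)/(1/2) = 15/2.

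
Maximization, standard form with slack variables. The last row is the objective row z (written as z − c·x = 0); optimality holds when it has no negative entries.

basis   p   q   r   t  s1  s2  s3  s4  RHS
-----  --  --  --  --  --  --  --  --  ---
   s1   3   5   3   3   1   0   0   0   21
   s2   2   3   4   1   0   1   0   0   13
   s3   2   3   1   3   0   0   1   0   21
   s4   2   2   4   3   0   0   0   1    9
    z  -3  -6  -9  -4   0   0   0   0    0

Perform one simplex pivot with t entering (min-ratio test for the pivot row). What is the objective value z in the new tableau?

Ratio test on column t — row 1: 21/3 = 7; row 2: 13/1 = 13; row 3: 21/3 = 7; row 4: 9/3 = 3. Minimum is 3 at row 4 (s4 leaves); pivot element 3.
Pivot on row 4; the z-row RHS becomes 0 − (-4)·3 = 12.

12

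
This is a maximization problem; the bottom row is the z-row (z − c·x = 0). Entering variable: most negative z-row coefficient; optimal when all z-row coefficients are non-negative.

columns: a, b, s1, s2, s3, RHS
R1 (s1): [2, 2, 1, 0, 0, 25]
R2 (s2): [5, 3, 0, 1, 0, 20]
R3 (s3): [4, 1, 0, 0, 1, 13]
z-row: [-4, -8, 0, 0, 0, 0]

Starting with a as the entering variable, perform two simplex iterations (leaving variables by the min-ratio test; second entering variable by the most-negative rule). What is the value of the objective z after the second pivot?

Ratio test on column a — row 1: 25/2 = 25/2; row 2: 20/5 = 4; row 3: 13/4 = 13/4. Minimum is 13/4 at row 3 (s3 leaves); pivot element 4.
Pivot on row 3; the z-row RHS becomes 0 − (-4)·(13/4) = 13.
Next entering variable (most negative z-row entry -7): b.
Ratio test on column b — row 1: (37/2)/(3/2) = 37/3; row 2: (15/4)/(7/4) = 15/7; row 3: (13/4)/(1/4) = 13. Minimum is 15/7 at row 2 (s2 leaves); pivot element 7/4.
After the second pivot the z-row RHS is 13 − (-7)·(15/7) = 28.

28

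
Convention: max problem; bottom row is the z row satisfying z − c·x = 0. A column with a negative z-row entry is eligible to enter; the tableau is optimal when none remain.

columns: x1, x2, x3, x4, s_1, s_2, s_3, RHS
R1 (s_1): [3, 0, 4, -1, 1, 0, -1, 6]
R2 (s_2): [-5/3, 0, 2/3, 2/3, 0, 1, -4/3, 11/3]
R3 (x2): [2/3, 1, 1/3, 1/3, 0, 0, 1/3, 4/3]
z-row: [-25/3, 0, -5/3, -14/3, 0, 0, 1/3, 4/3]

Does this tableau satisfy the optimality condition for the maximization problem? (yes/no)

The z-row has a negative entry -25/3 in column x1, so it is not optimal.

no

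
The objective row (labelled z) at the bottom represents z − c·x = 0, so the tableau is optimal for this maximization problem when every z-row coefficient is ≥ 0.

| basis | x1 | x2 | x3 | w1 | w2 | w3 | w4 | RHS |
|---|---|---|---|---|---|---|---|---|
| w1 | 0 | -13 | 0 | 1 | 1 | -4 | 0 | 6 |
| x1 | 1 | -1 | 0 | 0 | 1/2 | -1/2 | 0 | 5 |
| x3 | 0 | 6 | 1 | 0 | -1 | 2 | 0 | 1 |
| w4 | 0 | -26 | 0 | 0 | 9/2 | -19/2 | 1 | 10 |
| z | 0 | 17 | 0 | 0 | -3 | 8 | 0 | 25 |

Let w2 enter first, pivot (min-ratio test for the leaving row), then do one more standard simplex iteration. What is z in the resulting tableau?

550/17

Ratio test on column w2 — row 1: 6/1 = 6; row 2: 5/(1/2) = 10; row 3: entry -1 ≤ 0; row 4: 10/(9/2) = 20/9. Minimum is 20/9 at row 4 (w4 leaves); pivot element 9/2.
Pivot on row 4; the z-row RHS becomes 25 − (-3)·(20/9) = 95/3.
Next entering variable (most negative z-row entry -1/3): x2.
Ratio test on column x2 — row 1: entry -65/9 ≤ 0; row 2: (35/9)/(17/9) = 35/17; row 3: (29/9)/(2/9) = 29/2; row 4: entry -52/9 ≤ 0. Minimum is 35/17 at row 2 (x1 leaves); pivot element 17/9.
After the second pivot the z-row RHS is 95/3 − (-1/3)·(35/17) = 550/17.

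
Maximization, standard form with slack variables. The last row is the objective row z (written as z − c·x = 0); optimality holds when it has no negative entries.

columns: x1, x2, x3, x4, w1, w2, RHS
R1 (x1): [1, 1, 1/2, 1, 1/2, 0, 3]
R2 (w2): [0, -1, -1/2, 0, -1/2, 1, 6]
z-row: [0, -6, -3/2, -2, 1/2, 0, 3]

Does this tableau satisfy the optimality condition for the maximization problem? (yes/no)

The z-row has a negative entry -6 in column x2, so it is not optimal.

no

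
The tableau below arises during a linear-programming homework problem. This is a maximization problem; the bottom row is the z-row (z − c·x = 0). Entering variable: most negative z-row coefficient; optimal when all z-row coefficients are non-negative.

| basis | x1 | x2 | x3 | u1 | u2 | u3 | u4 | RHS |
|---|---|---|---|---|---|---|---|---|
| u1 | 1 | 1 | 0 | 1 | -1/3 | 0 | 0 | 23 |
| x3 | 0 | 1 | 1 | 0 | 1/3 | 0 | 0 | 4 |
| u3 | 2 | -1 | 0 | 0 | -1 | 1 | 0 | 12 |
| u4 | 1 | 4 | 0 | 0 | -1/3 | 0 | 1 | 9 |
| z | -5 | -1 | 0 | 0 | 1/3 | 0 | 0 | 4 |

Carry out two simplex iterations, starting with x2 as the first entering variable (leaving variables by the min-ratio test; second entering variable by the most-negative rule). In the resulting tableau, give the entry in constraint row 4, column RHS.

2/3

Ratio test on column x2 — row 1: 23/1 = 23; row 2: 4/1 = 4; row 3: entry -1 ≤ 0; row 4: 9/4 = 9/4. Minimum is 9/4 at row 4 (u4 leaves); pivot element 4.
Divide row 4 by 4; eliminate column x2 from the other rows.
Second iteration: most negative z-row entry is -19/4 in column x1, so x1 enters.
Ratio test on column x1 — row 1: (83/4)/(3/4) = 83/3; row 2: entry -1/4 ≤ 0; row 3: (57/4)/(9/4) = 19/3; row 4: (9/4)/(1/4) = 9. Minimum is 19/3 at row 3 (u3 leaves); pivot element 9/4.
Divide row 3 by 9/4; eliminate column x1 from the other rows.
After both pivots, the entry at constraint row 4, column RHS is 2/3.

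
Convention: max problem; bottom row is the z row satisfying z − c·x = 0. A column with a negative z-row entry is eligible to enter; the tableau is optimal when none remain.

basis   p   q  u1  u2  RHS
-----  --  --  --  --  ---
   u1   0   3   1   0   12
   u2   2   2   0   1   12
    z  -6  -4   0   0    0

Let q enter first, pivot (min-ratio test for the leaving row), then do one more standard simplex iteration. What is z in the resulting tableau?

Ratio test on column q — row 1: 12/3 = 4; row 2: 12/2 = 6. Minimum is 4 at row 1 (u1 leaves); pivot element 3.
Pivot on row 1; the z-row RHS becomes 0 − (-4)·4 = 16.
Next entering variable (most negative z-row entry -6): p.
Ratio test on column p — row 1: entry 0 ≤ 0; row 2: 4/2 = 2. Minimum is 2 at row 2 (u2 leaves); pivot element 2.
After the second pivot the z-row RHS is 16 − (-6)·2 = 28.

28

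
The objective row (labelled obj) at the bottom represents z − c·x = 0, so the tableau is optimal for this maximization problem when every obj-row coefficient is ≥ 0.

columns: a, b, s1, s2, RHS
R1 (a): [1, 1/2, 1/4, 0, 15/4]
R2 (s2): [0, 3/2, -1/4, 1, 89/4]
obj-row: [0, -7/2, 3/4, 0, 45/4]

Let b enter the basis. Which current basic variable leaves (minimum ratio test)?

a

Column b entries and ratios — a: (15/4)/(1/2) = 15/2; s2: (89/4)/(3/2) = 89/6.
Smallest ratio is 15/2 in the row of a, so a leaves.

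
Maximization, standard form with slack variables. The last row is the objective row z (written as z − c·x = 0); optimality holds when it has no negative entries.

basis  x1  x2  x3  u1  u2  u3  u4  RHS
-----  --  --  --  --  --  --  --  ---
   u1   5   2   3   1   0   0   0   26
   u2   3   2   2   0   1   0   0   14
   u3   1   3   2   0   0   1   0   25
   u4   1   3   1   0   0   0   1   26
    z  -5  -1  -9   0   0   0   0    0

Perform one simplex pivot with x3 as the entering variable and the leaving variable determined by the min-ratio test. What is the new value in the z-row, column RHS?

Ratio test on column x3 — row 1: 26/3 = 26/3; row 2: 14/2 = 7; row 3: 25/2 = 25/2; row 4: 26/1 = 26. Minimum is 7 at row 2 (u2 leaves); pivot element 2.
Divide row 2 by 2; eliminate column x3 from the other rows.
z-row update in column RHS: 0 − (-9)·7 = 63.

63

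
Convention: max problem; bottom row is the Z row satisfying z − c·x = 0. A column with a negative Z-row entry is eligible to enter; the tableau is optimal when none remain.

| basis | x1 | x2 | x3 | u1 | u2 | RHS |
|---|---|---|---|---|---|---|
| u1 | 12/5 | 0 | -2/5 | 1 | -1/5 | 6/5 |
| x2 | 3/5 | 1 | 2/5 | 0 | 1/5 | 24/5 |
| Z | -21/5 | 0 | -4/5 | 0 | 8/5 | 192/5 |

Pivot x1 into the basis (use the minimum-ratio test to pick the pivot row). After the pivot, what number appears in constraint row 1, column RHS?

Ratio test on column x1 — row 1: (6/5)/(12/5) = 1/2; row 2: (24/5)/(3/5) = 8. Minimum is 1/2 at row 1 (u1 leaves); pivot element 12/5.
Divide row 1 by 12/5; eliminate column x1 from the other rows.
In the new row 1, the RHS entry is the old entry divided by the pivot: (6/5)/(12/5) = 1/2.

1/2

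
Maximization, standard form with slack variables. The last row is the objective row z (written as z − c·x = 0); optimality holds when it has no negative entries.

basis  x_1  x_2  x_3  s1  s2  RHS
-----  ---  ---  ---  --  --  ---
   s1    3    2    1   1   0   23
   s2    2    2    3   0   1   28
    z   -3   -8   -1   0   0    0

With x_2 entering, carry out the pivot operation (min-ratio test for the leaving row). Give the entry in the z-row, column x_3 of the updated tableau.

Ratio test on column x_2 — row 1: 23/2 = 23/2; row 2: 28/2 = 14. Minimum is 23/2 at row 1 (s1 leaves); pivot element 2.
Divide row 1 by 2; eliminate column x_2 from the other rows.
z-row update in column x_3: -1 − (-8)·(1/2) = 3.

3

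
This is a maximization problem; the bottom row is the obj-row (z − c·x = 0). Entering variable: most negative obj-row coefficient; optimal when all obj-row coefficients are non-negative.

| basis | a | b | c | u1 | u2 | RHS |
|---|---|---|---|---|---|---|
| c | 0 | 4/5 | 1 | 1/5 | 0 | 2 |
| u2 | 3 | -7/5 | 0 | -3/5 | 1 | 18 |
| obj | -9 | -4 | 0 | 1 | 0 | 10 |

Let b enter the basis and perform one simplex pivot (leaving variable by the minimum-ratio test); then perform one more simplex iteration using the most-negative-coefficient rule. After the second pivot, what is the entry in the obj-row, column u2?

Ratio test on column b — row 1: 2/(4/5) = 5/2; row 2: entry -7/5 ≤ 0. Minimum is 5/2 at row 1 (c leaves); pivot element 4/5.
Divide row 1 by 4/5; eliminate column b from the other rows.
Second iteration: most negative obj-row entry is -9 in column a, so a enters.
Ratio test on column a — row 1: entry 0 ≤ 0; row 2: (43/2)/3 = 43/6. Minimum is 43/6 at row 2 (u2 leaves); pivot element 3.
Divide row 2 by 3; eliminate column a from the other rows.
After both pivots, the entry at the obj-row, column u2 is 3.

3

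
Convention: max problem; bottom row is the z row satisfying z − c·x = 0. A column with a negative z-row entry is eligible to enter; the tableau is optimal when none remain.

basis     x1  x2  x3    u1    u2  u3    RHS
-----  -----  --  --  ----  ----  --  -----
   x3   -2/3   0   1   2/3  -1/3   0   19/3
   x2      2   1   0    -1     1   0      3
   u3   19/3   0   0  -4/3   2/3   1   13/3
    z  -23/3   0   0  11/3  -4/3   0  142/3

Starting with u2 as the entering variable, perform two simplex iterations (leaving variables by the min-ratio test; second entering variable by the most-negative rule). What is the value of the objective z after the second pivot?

161/3

Ratio test on column u2 — row 1: entry -1/3 ≤ 0; row 2: 3/1 = 3; row 3: (13/3)/(2/3) = 13/2. Minimum is 3 at row 2 (x2 leaves); pivot element 1.
Pivot on row 2; the z-row RHS becomes 142/3 − (-4/3)·3 = 154/3.
Next entering variable (most negative z-row entry -5): x1.
Ratio test on column x1 — row 1: entry 0 ≤ 0; row 2: 3/2 = 3/2; row 3: (7/3)/5 = 7/15. Minimum is 7/15 at row 3 (u3 leaves); pivot element 5.
After the second pivot the z-row RHS is 154/3 − (-5)·(7/15) = 161/3.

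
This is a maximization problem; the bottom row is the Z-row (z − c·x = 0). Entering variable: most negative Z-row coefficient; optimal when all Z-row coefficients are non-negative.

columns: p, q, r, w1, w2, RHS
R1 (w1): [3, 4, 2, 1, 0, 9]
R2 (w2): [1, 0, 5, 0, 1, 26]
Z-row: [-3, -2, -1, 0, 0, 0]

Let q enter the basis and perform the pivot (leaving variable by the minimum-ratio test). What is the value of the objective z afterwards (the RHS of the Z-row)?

9/2

Ratio test on column q — row 1: 9/4 = 9/4; row 2: entry 0 ≤ 0. Minimum is 9/4 at row 1 (w1 leaves); pivot element 4.
Pivot on row 1; the Z-row RHS becomes 0 − (-2)·(9/4) = 9/2.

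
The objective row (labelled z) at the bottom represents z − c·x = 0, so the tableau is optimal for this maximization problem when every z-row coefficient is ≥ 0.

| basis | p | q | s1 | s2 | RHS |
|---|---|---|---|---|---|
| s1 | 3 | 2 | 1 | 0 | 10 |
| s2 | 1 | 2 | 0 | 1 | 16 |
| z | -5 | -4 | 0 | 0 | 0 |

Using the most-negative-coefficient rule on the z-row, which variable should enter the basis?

p

Negative z-row entries: p: -5, q: -4.
The most negative is -5 in column p, so p enters.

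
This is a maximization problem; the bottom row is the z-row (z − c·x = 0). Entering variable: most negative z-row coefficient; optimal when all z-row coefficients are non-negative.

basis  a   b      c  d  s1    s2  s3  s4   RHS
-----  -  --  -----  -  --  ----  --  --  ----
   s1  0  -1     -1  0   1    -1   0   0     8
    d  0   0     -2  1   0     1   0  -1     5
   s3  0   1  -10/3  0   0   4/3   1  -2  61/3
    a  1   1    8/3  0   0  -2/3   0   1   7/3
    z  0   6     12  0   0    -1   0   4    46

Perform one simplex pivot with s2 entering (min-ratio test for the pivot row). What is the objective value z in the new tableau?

Ratio test on column s2 — row 1: entry -1 ≤ 0; row 2: 5/1 = 5; row 3: (61/3)/(4/3) = 61/4; row 4: entry -2/3 ≤ 0. Minimum is 5 at row 2 (d leaves); pivot element 1.
Pivot on row 2; the z-row RHS becomes 46 − (-1)·5 = 51.

51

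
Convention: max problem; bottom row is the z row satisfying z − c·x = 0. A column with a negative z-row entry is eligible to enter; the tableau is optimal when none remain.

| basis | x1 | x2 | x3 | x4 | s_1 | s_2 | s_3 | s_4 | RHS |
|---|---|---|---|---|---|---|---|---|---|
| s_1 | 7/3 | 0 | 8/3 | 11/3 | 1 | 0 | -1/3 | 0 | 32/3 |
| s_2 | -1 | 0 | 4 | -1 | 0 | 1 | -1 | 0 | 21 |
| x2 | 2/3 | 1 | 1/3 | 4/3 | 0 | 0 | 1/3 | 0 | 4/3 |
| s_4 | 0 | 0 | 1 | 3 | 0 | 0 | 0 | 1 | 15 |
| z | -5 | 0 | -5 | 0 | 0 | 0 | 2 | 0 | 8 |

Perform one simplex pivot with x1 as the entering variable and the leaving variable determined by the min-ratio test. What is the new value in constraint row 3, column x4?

Ratio test on column x1 — row 1: (32/3)/(7/3) = 32/7; row 2: entry -1 ≤ 0; row 3: (4/3)/(2/3) = 2; row 4: entry 0 ≤ 0. Minimum is 2 at row 3 (x2 leaves); pivot element 2/3.
Divide row 3 by 2/3; eliminate column x1 from the other rows.
In the new row 3, the x4 entry is the old entry divided by the pivot: (4/3)/(2/3) = 2.

2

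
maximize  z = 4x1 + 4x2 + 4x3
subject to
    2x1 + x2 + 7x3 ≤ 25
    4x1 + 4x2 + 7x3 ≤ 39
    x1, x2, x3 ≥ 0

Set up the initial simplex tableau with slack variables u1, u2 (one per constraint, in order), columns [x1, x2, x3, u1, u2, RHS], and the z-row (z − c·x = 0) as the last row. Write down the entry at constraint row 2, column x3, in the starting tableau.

Constraint 2 has coefficient 7 on x3.

7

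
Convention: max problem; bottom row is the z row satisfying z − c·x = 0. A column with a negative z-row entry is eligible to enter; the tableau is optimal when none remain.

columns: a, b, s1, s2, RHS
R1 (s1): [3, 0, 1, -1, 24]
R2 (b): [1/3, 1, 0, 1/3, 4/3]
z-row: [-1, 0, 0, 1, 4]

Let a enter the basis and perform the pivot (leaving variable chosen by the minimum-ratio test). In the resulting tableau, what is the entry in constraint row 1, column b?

Ratio test on column a — row 1: 24/3 = 8; row 2: (4/3)/(1/3) = 4. Minimum is 4 at row 2 (b leaves); pivot element 1/3.
Divide row 2 by 1/3; eliminate column a from the other rows.
Row 1 update in column b: 0 − 3·3 = -9.

-9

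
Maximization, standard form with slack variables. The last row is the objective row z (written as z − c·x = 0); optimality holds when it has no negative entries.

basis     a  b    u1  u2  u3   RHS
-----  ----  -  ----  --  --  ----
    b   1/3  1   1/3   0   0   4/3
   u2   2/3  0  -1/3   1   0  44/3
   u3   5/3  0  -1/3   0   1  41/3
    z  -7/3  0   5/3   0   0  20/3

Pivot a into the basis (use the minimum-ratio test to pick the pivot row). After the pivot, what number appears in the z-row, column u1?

Ratio test on column a — row 1: (4/3)/(1/3) = 4; row 2: (44/3)/(2/3) = 22; row 3: (41/3)/(5/3) = 41/5. Minimum is 4 at row 1 (b leaves); pivot element 1/3.
Divide row 1 by 1/3; eliminate column a from the other rows.
z-row update in column u1: 5/3 − (-7/3)·1 = 4.

4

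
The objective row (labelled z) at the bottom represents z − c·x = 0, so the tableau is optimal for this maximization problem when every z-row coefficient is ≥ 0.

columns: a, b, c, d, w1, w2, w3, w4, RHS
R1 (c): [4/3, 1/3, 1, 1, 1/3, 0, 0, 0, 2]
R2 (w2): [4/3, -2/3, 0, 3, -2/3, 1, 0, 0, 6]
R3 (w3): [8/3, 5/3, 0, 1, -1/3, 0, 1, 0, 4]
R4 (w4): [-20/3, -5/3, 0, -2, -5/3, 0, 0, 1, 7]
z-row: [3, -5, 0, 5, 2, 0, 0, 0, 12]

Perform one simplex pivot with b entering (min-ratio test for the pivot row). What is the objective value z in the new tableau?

Ratio test on column b — row 1: 2/(1/3) = 6; row 2: entry -2/3 ≤ 0; row 3: 4/(5/3) = 12/5; row 4: entry -5/3 ≤ 0. Minimum is 12/5 at row 3 (w3 leaves); pivot element 5/3.
Pivot on row 3; the z-row RHS becomes 12 − (-5)·(12/5) = 24.

24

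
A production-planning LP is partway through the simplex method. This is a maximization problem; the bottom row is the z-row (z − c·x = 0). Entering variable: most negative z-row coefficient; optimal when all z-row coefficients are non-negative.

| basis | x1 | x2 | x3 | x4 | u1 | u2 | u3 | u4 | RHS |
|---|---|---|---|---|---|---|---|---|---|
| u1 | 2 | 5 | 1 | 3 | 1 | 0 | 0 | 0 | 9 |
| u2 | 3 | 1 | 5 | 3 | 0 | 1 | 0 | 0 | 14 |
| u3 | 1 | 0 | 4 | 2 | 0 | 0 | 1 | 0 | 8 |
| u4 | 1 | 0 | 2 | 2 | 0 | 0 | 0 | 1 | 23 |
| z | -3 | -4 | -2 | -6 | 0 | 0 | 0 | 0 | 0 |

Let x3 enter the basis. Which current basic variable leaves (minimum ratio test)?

Column x3 entries and ratios — u1: 9/1 = 9; u2: 14/5 = 14/5; u3: 8/4 = 2; u4: 23/2 = 23/2.
Smallest ratio is 2 in the row of u3, so u3 leaves.

u3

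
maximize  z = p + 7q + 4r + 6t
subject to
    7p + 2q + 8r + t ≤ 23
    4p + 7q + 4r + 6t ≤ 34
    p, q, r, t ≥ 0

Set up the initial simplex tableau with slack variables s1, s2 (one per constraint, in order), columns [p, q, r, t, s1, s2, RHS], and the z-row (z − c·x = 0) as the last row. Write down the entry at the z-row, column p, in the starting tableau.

The z-row carries the negated objective coefficients: the p entry is -1.

-1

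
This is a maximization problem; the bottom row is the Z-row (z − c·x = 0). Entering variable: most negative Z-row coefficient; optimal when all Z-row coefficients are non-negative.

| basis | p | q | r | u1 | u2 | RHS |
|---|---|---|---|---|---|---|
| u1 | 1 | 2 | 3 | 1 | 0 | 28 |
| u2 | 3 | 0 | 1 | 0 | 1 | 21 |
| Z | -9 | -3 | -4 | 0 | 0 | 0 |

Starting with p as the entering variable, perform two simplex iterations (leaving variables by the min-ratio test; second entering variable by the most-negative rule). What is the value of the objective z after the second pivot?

189/2

Ratio test on column p — row 1: 28/1 = 28; row 2: 21/3 = 7. Minimum is 7 at row 2 (u2 leaves); pivot element 3.
Pivot on row 2; the Z-row RHS becomes 0 − (-9)·7 = 63.
Next entering variable (most negative Z-row entry -3): q.
Ratio test on column q — row 1: 21/2 = 21/2; row 2: entry 0 ≤ 0. Minimum is 21/2 at row 1 (u1 leaves); pivot element 2.
After the second pivot the Z-row RHS is 63 − (-3)·(21/2) = 189/2.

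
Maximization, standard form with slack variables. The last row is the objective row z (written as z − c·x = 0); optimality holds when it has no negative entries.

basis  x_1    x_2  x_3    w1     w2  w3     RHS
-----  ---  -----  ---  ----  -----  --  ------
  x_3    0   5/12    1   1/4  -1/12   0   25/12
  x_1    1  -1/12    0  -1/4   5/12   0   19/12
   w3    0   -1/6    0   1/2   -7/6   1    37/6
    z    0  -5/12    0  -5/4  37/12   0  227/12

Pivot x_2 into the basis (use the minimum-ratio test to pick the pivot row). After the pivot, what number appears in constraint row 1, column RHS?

5

Ratio test on column x_2 — row 1: (25/12)/(5/12) = 5; row 2: entry -1/12 ≤ 0; row 3: entry -1/6 ≤ 0. Minimum is 5 at row 1 (x_3 leaves); pivot element 5/12.
Divide row 1 by 5/12; eliminate column x_2 from the other rows.
In the new row 1, the RHS entry is the old entry divided by the pivot: (25/12)/(5/12) = 5.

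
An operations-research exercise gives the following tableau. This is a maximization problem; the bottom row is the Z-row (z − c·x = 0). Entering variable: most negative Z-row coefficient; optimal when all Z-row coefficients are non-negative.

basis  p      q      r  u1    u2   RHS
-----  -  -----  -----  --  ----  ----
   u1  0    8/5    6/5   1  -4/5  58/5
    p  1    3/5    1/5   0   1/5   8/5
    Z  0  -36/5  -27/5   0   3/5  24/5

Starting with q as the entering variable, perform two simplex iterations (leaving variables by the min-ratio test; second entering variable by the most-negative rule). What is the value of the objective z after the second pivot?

Ratio test on column q — row 1: (58/5)/(8/5) = 29/4; row 2: (8/5)/(3/5) = 8/3. Minimum is 8/3 at row 2 (p leaves); pivot element 3/5.
Pivot on row 2; the Z-row RHS becomes 24/5 − (-36/5)·(8/3) = 24.
Next entering variable (most negative Z-row entry -3): r.
Ratio test on column r — row 1: (22/3)/(2/3) = 11; row 2: (8/3)/(1/3) = 8. Minimum is 8 at row 2 (q leaves); pivot element 1/3.
After the second pivot the Z-row RHS is 24 − (-3)·8 = 48.

48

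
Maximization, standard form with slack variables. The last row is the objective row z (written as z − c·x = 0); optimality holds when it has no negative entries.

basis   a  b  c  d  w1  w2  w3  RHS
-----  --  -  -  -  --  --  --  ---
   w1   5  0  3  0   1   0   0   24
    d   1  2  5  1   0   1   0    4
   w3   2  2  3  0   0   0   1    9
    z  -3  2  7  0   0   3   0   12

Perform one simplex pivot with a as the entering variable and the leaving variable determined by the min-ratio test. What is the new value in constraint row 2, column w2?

1

Ratio test on column a — row 1: 24/5 = 24/5; row 2: 4/1 = 4; row 3: 9/2 = 9/2. Minimum is 4 at row 2 (d leaves); pivot element 1.
Divide row 2 by 1; eliminate column a from the other rows.
In the new row 2, the w2 entry is the old entry divided by the pivot: 1/1 = 1.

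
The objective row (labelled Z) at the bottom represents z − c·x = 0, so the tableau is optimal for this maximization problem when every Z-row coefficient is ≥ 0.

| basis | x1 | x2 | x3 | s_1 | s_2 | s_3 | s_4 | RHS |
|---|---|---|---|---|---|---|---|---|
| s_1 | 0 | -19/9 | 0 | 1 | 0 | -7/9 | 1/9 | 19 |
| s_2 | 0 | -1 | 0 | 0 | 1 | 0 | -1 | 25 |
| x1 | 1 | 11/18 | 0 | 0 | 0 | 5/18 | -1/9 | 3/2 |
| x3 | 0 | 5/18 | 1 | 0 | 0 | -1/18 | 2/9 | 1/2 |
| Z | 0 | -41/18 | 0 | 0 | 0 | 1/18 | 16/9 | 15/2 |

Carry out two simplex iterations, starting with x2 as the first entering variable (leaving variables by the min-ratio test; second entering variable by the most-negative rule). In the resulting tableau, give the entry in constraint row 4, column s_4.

1/2

Ratio test on column x2 — row 1: entry -19/9 ≤ 0; row 2: entry -1 ≤ 0; row 3: (3/2)/(11/18) = 27/11; row 4: (1/2)/(5/18) = 9/5. Minimum is 9/5 at row 4 (x3 leaves); pivot element 5/18.
Divide row 4 by 5/18; eliminate column x2 from the other rows.
Second iteration: most negative Z-row entry is -2/5 in column s_3, so s_3 enters.
Ratio test on column s_3 — row 1: entry -6/5 ≤ 0; row 2: entry -1/5 ≤ 0; row 3: (2/5)/(2/5) = 1; row 4: entry -1/5 ≤ 0. Minimum is 1 at row 3 (x1 leaves); pivot element 2/5.
Divide row 3 by 2/5; eliminate column s_3 from the other rows.
After both pivots, the entry at constraint row 4, column s_4 is 1/2.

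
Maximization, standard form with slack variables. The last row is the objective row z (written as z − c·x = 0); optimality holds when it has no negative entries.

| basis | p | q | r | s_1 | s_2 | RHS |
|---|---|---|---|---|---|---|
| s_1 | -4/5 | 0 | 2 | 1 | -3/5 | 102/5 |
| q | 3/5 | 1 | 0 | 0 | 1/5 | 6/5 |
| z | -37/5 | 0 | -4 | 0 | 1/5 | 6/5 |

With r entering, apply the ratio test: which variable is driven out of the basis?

Column r entries and ratios — s_1: (102/5)/2 = 51/5; q: 0 ≤ 0, skip.
Smallest ratio is 51/5 in the row of s_1, so s_1 leaves.

s_1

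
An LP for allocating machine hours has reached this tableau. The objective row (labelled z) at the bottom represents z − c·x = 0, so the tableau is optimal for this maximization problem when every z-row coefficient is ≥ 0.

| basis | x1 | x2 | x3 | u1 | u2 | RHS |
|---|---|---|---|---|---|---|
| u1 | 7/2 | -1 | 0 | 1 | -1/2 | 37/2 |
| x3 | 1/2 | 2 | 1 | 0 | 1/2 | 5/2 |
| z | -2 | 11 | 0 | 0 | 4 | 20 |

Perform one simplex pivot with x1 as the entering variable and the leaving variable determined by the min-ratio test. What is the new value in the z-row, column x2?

Ratio test on column x1 — row 1: (37/2)/(7/2) = 37/7; row 2: (5/2)/(1/2) = 5. Minimum is 5 at row 2 (x3 leaves); pivot element 1/2.
Divide row 2 by 1/2; eliminate column x1 from the other rows.
z-row update in column x2: 11 − (-2)·4 = 19.

19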